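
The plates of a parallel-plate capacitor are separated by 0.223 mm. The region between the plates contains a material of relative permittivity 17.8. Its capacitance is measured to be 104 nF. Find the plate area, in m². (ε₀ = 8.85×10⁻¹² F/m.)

A ≈ 0.147 m²

A = Cd/(κε₀) = 1.04×10⁻⁷ × 2.23×10⁻⁴ / (17.8 × 8.85×10⁻¹²) = 0.147 m².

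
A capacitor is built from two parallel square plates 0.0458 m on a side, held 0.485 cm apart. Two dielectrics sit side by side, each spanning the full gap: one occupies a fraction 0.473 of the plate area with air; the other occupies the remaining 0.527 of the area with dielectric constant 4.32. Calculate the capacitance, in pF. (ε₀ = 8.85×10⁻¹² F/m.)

A = (0.0458 m)² = 2.10×10⁻³ m².
Side-by-side slabs ⇒ two capacitors in parallel, each spanning the full gap.
C₁ = κ₁ε₀A₁/d = 1.00 × 8.85×10⁻¹² × 9.92×10⁻⁴ / 4.85×10⁻³ = 1.81×10⁻¹² F.
C₂ = κ₂ε₀A₂/d = 4.32 × 8.85×10⁻¹² × 1.11×10⁻³ / 4.85×10⁻³ = 8.71×10⁻¹² F.
C = C₁ + C₂ = 1.05×10⁻¹¹ F.

10.5 pF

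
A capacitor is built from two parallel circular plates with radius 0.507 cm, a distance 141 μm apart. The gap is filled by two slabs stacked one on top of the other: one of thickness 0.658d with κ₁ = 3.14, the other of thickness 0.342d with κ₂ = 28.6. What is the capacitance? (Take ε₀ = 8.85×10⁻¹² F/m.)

A = π(0.507 cm)² = 8.08×10⁻⁵ m².
Stacked slabs ⇒ two capacitors in series, each with the full plate area.
C₁ = κ₁ε₀A/d₁ = 3.14 × 8.85×10⁻¹² × 8.08×10⁻⁵ / 9.28×10⁻⁵ = 2.42×10⁻¹¹ F.
C₂ = κ₂ε₀A/d₂ = 28.6 × 8.85×10⁻¹² × 8.08×10⁻⁵ / 4.82×10⁻⁵ = 4.24×10⁻¹⁰ F.
C = (1/C₁ + 1/C₂)⁻¹ = 2.29×10⁻¹¹ F.

22.9 pF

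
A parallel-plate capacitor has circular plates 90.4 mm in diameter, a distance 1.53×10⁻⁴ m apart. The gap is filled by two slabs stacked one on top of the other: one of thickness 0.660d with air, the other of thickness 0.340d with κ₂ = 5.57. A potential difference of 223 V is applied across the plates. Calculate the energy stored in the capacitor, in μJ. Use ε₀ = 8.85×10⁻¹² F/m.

12.8 μJ

A = π(90.4/2 mm)² = 6.42×10⁻³ m².
Stacked slabs ⇒ two capacitors in series, each with the full plate area.
C₁ = κ₁ε₀A/d₁ = 1.00 × 8.85×10⁻¹² × 6.42×10⁻³ / 1.01×10⁻⁴ = 5.63×10⁻¹⁰ F.
C₂ = κ₂ε₀A/d₂ = 5.57 × 8.85×10⁻¹² × 6.42×10⁻³ / 5.20×10⁻⁵ = 6.08×10⁻⁹ F.
C = (1/C₁ + 1/C₂)⁻¹ = 5.15×10⁻¹⁰ F.
U = ½CV² = ½ × 5.15×10⁻¹⁰ × (223)² = 1.28×10⁻⁵ J.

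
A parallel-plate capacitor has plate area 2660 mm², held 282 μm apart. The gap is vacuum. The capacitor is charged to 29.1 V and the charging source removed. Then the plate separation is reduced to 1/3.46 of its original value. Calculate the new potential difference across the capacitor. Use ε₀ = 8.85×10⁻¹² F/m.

8.41 V

A = 2660 mm² = 2.66×10⁻³ m².
Initially C₁ = ε₀A/d = 8.85×10⁻¹² × 2.66×10⁻³ / 2.82×10⁻⁴ = 8.35×10⁻¹¹ F.
V₁ = 29.1 V.
Isolated ⇒ Q is held fixed. C₂ = 3.46 C₁ and V = Q/C, so V₂/V₁ = C₁/C₂ = 0.289.
V₂ = 0.289 × 29.1 = 8.41 V.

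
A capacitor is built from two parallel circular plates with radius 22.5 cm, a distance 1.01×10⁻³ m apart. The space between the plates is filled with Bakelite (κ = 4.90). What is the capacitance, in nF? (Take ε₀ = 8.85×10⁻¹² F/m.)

A = π(22.5 cm)² = 0.159 m².
C = κε₀A/d = 4.90 × 8.85×10⁻¹² × 0.159 / 1.01×10⁻³ = 6.83×10⁻⁹ F.

6.83 nF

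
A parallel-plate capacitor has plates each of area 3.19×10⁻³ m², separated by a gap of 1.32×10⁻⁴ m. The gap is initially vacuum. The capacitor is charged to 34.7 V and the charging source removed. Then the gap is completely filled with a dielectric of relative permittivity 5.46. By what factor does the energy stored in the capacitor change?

Isolated ⇒ Q is held fixed.
C₂ = 5.46 C₁ and U = Q²/(2C), so U₂/U₁ = C₁/C₂ = 0.183.

U₂/U₁ ≈ 0.183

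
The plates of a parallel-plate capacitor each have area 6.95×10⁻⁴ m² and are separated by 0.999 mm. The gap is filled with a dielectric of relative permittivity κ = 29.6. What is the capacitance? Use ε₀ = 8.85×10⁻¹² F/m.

C ≈ 182 pF

C = κε₀A/d = 29.6 × 8.85×10⁻¹² × 6.95×10⁻⁴ / 9.99×10⁻⁴ = 1.82×10⁻¹⁰ F.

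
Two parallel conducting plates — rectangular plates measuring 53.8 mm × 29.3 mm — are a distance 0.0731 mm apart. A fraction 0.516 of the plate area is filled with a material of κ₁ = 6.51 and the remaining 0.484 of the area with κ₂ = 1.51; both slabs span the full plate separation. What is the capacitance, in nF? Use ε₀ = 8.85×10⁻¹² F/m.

0.781 nF

A = 53.8 × 29.3 mm² = 1.58×10⁻³ m².
Side-by-side slabs ⇒ two capacitors in parallel, each spanning the full gap.
C₁ = κ₁ε₀A₁/d = 6.51 × 8.85×10⁻¹² × 8.13×10⁻⁴ / 7.31×10⁻⁵ = 6.41×10⁻¹⁰ F.
C₂ = κ₂ε₀A₂/d = 1.51 × 8.85×10⁻¹² × 7.63×10⁻⁴ / 7.31×10⁻⁵ = 1.39×10⁻¹⁰ F.
C = C₁ + C₂ = 7.81×10⁻¹⁰ F.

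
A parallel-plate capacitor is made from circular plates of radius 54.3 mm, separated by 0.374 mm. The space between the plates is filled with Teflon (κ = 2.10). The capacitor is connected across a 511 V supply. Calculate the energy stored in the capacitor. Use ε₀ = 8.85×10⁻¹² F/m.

U ≈ 60.1 μJ

A = π(54.3 mm)² = 9.26×10⁻³ m².
C = κε₀A/d = 2.10 × 8.85×10⁻¹² × 9.26×10⁻³ / 3.74×10⁻⁴ = 4.60×10⁻¹⁰ F.
U = ½CV² = ½ × 4.60×10⁻¹⁰ × (511)² = 6.01×10⁻⁵ J.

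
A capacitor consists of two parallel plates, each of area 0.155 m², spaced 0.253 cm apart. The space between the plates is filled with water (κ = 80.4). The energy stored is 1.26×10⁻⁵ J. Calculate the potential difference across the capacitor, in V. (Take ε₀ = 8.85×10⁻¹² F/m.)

24.0 V

C = κε₀A/d = 80.4 × 8.85×10⁻¹² × 0.155 / 2.53×10⁻³ = 4.36×10⁻⁸ F.
V = √(2U/C) = √(2 × 1.26×10⁻⁵ / 4.36×10⁻⁸) = 24.0 V.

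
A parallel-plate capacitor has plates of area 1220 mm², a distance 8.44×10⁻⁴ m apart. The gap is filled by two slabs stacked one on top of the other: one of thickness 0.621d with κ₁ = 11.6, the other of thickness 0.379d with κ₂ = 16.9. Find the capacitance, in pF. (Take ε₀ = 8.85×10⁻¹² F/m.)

168 pF

A = 1220 mm² = 1.22×10⁻³ m².
Stacked slabs ⇒ two capacitors in series, each with the full plate area.
C₁ = κ₁ε₀A/d₁ = 11.6 × 8.85×10⁻¹² × 1.22×10⁻³ / 5.24×10⁻⁴ = 2.39×10⁻¹⁰ F.
C₂ = κ₂ε₀A/d₂ = 16.9 × 8.85×10⁻¹² × 1.22×10⁻³ / 3.20×10⁻⁴ = 5.70×10⁻¹⁰ F.
C = (1/C₁ + 1/C₂)⁻¹ = 1.68×10⁻¹⁰ F.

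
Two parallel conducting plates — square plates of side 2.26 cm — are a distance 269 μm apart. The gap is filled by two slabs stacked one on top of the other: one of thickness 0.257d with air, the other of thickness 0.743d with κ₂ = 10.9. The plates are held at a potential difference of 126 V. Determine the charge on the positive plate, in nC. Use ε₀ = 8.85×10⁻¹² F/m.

A = (2.26 cm)² = 5.11×10⁻⁴ m².
Stacked slabs ⇒ two capacitors in series, each with the full plate area.
C₁ = κ₁ε₀A/d₁ = 1.00 × 8.85×10⁻¹² × 5.11×10⁻⁴ / 6.91×10⁻⁵ = 6.54×10⁻¹¹ F.
C₂ = κ₂ε₀A/d₂ = 10.9 × 8.85×10⁻¹² × 5.11×10⁻⁴ / 2.00×10⁻⁴ = 2.47×10⁻¹⁰ F.
C = (1/C₁ + 1/C₂)⁻¹ = 5.17×10⁻¹¹ F.
Q = CV = 5.17×10⁻¹¹ × 126 = 6.51×10⁻⁹ C.

6.51 nC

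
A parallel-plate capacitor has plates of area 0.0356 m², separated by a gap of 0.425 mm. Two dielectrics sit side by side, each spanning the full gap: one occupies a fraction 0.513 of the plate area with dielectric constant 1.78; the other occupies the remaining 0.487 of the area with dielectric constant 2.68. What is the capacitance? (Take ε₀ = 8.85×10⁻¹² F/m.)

1.64 nF

Side-by-side slabs ⇒ two capacitors in parallel, each spanning the full gap.
C₁ = κ₁ε₀A₁/d = 1.78 × 8.85×10⁻¹² × 1.83×10⁻² / 4.25×10⁻⁴ = 6.77×10⁻¹⁰ F.
C₂ = κ₂ε₀A₂/d = 2.68 × 8.85×10⁻¹² × 1.73×10⁻² / 4.25×10⁻⁴ = 9.68×10⁻¹⁰ F.
C = C₁ + C₂ = 1.64×10⁻⁹ F.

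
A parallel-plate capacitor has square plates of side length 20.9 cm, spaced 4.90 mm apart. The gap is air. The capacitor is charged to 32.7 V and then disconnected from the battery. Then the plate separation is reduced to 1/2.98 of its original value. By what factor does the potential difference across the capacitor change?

V₂/V₁ ≈ 0.336

Isolated ⇒ Q is held fixed.
C₂ = 2.98 C₁ and V = Q/C, so V₂/V₁ = C₁/C₂ = 0.336.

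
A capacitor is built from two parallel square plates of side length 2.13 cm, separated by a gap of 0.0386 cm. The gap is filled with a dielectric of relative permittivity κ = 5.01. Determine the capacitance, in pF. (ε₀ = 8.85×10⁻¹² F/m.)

52.1 pF

A = (2.13 cm)² = 4.54×10⁻⁴ m².
C = κε₀A/d = 5.01 × 8.85×10⁻¹² × 4.54×10⁻⁴ / 3.86×10⁻⁴ = 5.21×10⁻¹¹ F.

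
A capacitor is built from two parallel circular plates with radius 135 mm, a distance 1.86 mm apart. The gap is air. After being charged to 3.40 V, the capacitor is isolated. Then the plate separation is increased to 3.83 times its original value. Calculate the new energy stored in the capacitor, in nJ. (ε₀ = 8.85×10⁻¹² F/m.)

6.03 nJ

A = π(135 mm)² = 5.73×10⁻² m².
Initially C₁ = ε₀A/d = 8.85×10⁻¹² × 5.73×10⁻² / 1.86×10⁻³ = 2.72×10⁻¹⁰ F.
U₁ = 1.57×10⁻⁹ J.
Isolated ⇒ Q is held fixed. C₂ = 0.261 C₁ and U = Q²/(2C), so U₂/U₁ = C₁/C₂ = 3.83.
U₂ = 3.83 × 1.57×10⁻⁹ = 6.03×10⁻⁹ J.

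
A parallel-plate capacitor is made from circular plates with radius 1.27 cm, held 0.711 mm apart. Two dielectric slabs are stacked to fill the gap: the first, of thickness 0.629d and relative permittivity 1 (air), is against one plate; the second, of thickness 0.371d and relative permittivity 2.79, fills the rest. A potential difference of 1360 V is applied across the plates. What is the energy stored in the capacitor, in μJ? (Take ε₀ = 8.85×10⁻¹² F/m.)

7.65 μJ

A = π(1.27 cm)² = 5.07×10⁻⁴ m².
Stacked slabs ⇒ two capacitors in series, each with the full plate area.
C₁ = κ₁ε₀A/d₁ = 1.00 × 8.85×10⁻¹² × 5.07×10⁻⁴ / 4.47×10⁻⁴ = 1.00×10⁻¹¹ F.
C₂ = κ₂ε₀A/d₂ = 2.79 × 8.85×10⁻¹² × 5.07×10⁻⁴ / 2.64×10⁻⁴ = 4.74×10⁻¹¹ F.
C = (1/C₁ + 1/C₂)⁻¹ = 8.28×10⁻¹² F.
U = ½CV² = ½ × 8.28×10⁻¹² × (1360)² = 7.65×10⁻⁶ J.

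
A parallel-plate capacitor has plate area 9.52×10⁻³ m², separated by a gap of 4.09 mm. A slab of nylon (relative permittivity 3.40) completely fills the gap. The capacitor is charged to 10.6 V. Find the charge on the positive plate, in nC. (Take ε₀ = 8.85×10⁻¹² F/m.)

0.742 nC

C = κε₀A/d = 3.40 × 8.85×10⁻¹² × 9.52×10⁻³ / 4.09×10⁻³ = 7.00×10⁻¹¹ F.
Q = CV = 7.00×10⁻¹¹ × 10.6 = 7.42×10⁻¹⁰ C.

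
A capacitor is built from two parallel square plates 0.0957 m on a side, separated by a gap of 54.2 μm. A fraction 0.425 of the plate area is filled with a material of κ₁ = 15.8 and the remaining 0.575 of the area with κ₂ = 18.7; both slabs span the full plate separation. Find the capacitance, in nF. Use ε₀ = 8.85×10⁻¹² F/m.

C ≈ 26.1 nF

A = (0.0957 m)² = 9.16×10⁻³ m².
Side-by-side slabs ⇒ two capacitors in parallel, each spanning the full gap.
C₁ = κ₁ε₀A₁/d = 15.8 × 8.85×10⁻¹² × 3.89×10⁻³ / 5.42×10⁻⁵ = 1.00×10⁻⁸ F.
C₂ = κ₂ε₀A₂/d = 18.7 × 8.85×10⁻¹² × 5.27×10⁻³ / 5.42×10⁻⁵ = 1.61×10⁻⁸ F.
C = C₁ + C₂ = 2.61×10⁻⁸ F.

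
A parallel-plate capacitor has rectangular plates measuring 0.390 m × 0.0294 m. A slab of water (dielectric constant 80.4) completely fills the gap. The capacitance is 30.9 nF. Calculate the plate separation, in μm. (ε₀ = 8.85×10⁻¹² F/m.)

A = 0.390 × 0.0294 m² = 1.15×10⁻² m².
d = κε₀A/C = 80.4 × 8.85×10⁻¹² × 1.15×10⁻² / 3.09×10⁻⁸ = 2.64×10⁻⁴ m.

d ≈ 264 μm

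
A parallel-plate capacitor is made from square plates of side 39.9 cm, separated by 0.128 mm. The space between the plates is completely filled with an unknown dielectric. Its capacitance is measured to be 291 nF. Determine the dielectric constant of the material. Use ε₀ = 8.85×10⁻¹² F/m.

A = (39.9 cm)² = 0.159 m².
κ = Cd/(ε₀A) = 2.91×10⁻⁷ × 1.28×10⁻⁴ / (8.85×10⁻¹² × 0.159) = 26.4.

26.4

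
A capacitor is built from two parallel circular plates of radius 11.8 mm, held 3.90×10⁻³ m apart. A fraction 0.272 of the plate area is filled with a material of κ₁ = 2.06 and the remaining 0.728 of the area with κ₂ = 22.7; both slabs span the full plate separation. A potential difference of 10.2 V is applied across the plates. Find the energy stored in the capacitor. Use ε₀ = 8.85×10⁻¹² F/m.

U ≈ 0.882 nJ

A = π(11.8 mm)² = 4.37×10⁻⁴ m².
Side-by-side slabs ⇒ two capacitors in parallel, each spanning the full gap.
C₁ = κ₁ε₀A₁/d = 2.06 × 8.85×10⁻¹² × 1.19×10⁻⁴ / 3.90×10⁻³ = 5.56×10⁻¹³ F.
C₂ = κ₂ε₀A₂/d = 22.7 × 8.85×10⁻¹² × 3.18×10⁻⁴ / 3.90×10⁻³ = 1.64×10⁻¹¹ F.
C = C₁ + C₂ = 1.70×10⁻¹¹ F.
U = ½CV² = ½ × 1.70×10⁻¹¹ × (10.2)² = 8.82×10⁻¹⁰ J.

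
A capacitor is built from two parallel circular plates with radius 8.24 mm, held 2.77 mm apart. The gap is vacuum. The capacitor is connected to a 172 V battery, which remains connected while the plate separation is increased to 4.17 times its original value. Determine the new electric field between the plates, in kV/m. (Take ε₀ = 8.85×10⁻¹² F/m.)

A = π(8.24 mm)² = 2.13×10⁻⁴ m².
Initially C₁ = ε₀A/d = 8.85×10⁻¹² × 2.13×10⁻⁴ / 2.77×10⁻³ = 6.82×10⁻¹³ F.
E₁ = 6.21×10⁴ V/m.
Battery connected ⇒ V is held fixed. E = V/d, so E₂/E₁ = d₁/d₂ = 0.240.
E₂ = 0.240 × 6.21×10⁴ = 1.49×10⁴ V/m.

E ≈ 14.9 kV/m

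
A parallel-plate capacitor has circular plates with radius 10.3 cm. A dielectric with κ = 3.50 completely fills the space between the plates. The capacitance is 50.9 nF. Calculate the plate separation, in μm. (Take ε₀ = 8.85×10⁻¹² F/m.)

A = π(10.3 cm)² = 3.33×10⁻² m².
d = κε₀A/C = 3.50 × 8.85×10⁻¹² × 3.33×10⁻² / 5.09×10⁻⁸ = 2.03×10⁻⁵ m.

d ≈ 20.3 μm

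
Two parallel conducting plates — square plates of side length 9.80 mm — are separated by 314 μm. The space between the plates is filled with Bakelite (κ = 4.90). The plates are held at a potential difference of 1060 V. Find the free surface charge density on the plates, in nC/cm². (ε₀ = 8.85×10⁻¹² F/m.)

σ ≈ 14.6 nC/cm²

A = (9.80 mm)² = 9.60×10⁻⁵ m².
C = κε₀A/d = 4.90 × 8.85×10⁻¹² × 9.60×10⁻⁵ / 3.14×10⁻⁴ = 1.33×10⁻¹¹ F.
σ = Q/A = CV/A = 1.33×10⁻¹¹ × 1060 / 9.60×10⁻⁵ = 1.46×10⁻⁴ C/m².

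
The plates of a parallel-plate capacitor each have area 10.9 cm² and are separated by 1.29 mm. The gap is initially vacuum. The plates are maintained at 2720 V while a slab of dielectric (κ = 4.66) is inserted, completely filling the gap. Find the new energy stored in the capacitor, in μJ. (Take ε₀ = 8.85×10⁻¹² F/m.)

A = 10.9 cm² = 1.09×10⁻³ m².
Initially C₁ = ε₀A/d = 8.85×10⁻¹² × 1.09×10⁻³ / 1.29×10⁻³ = 7.48×10⁻¹² F.
U₁ = 2.77×10⁻⁵ J.
Battery connected ⇒ V is held fixed. C₂ = 4.66 C₁ and U = ½CV², so U₂/U₁ = C₂/C₁ = 4.66.
U₂ = 4.66 × 2.77×10⁻⁵ = 1.29×10⁻⁴ J.

129 μJ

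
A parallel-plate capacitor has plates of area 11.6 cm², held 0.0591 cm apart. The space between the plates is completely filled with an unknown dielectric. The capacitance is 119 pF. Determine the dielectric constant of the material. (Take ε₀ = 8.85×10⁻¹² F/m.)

6.85

A = 11.6 cm² = 1.16×10⁻³ m².
κ = Cd/(ε₀A) = 1.19×10⁻¹⁰ × 5.91×10⁻⁴ / (8.85×10⁻¹² × 1.16×10⁻³) = 6.85.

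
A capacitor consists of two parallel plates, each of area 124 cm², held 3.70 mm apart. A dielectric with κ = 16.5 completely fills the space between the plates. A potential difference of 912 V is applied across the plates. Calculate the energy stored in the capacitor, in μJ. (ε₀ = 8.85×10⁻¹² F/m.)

A = 124 cm² = 1.24×10⁻² m².
C = κε₀A/d = 16.5 × 8.85×10⁻¹² × 1.24×10⁻² / 3.70×10⁻³ = 4.89×10⁻¹⁰ F.
U = ½CV² = ½ × 4.89×10⁻¹⁰ × (912)² = 2.04×10⁻⁴ J.

204 μJ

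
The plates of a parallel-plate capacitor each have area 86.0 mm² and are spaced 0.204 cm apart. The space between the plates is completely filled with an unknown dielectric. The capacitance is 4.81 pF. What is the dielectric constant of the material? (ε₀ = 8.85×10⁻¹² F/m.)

κ ≈ 12.9

A = 86.0 mm² = 8.60×10⁻⁵ m².
κ = Cd/(ε₀A) = 4.81×10⁻¹² × 2.04×10⁻³ / (8.85×10⁻¹² × 8.60×10⁻⁵) = 12.9.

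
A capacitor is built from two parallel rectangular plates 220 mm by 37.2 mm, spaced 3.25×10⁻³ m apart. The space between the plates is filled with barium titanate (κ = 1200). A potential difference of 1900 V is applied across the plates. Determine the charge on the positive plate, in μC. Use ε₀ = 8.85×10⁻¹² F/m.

50.8 μC

A = 220 × 37.2 mm² = 8.18×10⁻³ m².
C = κε₀A/d = 1200 × 8.85×10⁻¹² × 8.18×10⁻³ / 3.25×10⁻³ = 2.67×10⁻⁸ F.
Q = CV = 2.67×10⁻⁸ × 1900 = 5.08×10⁻⁵ C.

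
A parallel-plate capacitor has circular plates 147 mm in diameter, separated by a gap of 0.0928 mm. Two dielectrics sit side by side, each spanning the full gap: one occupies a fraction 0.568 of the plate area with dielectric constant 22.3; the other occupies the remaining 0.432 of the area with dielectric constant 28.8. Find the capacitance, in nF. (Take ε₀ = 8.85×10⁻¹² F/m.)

A = π(147/2 mm)² = 1.70×10⁻² m².
Side-by-side slabs ⇒ two capacitors in parallel, each spanning the full gap.
C₁ = κ₁ε₀A₁/d = 22.3 × 8.85×10⁻¹² × 9.64×10⁻³ / 9.28×10⁻⁵ = 2.05×10⁻⁸ F.
C₂ = κ₂ε₀A₂/d = 28.8 × 8.85×10⁻¹² × 7.33×10⁻³ / 9.28×10⁻⁵ = 2.01×10⁻⁸ F.
C = C₁ + C₂ = 4.06×10⁻⁸ F.

C ≈ 40.6 nF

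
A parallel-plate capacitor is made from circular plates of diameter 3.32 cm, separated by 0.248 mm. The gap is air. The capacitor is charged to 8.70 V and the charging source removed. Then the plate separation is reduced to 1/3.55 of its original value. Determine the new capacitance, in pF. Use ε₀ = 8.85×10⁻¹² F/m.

110 pF

A = π(3.32/2 cm)² = 8.66×10⁻⁴ m².
Initially C₁ = ε₀A/d = 8.85×10⁻¹² × 8.66×10⁻⁴ / 2.48×10⁻⁴ = 3.09×10⁻¹¹ F.
C = ε₀A/d scales as 1/d, so C₂/C₁ = d₁/d₂ = 3.55.
C₂ = 3.55 × 3.09×10⁻¹¹ = 1.10×10⁻¹⁰ F.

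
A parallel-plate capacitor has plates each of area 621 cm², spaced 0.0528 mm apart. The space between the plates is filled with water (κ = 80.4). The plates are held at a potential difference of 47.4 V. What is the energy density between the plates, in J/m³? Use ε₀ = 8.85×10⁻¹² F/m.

E = V/d = 47.4 / 5.28×10⁻⁵ = 8.98×10⁵ V/m.
u = ½κε₀E² = ½ × 80.4 × 8.85×10⁻¹² × (8.98×10⁵)² = 2.87×10² J/m³.

287 J/m³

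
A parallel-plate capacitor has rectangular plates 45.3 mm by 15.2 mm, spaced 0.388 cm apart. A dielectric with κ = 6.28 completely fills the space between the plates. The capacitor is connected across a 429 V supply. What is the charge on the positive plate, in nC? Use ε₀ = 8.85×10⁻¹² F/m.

A = 45.3 × 15.2 mm² = 6.89×10⁻⁴ m².
C = κε₀A/d = 6.28 × 8.85×10⁻¹² × 6.89×10⁻⁴ / 3.88×10⁻³ = 9.86×10⁻¹² F.
Q = CV = 9.86×10⁻¹² × 429 = 4.23×10⁻⁹ C.

Q ≈ 4.23 nC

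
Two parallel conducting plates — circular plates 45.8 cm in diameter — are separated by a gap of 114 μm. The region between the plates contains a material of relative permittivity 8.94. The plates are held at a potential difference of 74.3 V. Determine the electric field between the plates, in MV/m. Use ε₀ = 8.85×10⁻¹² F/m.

E = V/d = 74.3 / 1.14×10⁻⁴ = 6.52×10⁵ V/m.

0.652 MV/m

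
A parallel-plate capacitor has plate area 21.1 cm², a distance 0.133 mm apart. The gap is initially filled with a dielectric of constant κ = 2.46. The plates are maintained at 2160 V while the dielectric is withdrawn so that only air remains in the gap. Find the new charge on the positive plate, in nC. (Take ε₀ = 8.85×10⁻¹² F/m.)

303 nC

A = 21.1 cm² = 2.11×10⁻³ m².
Initially C₁ = κε₀A/d = 2.46 × 8.85×10⁻¹² × 2.11×10⁻³ / 1.33×10⁻⁴ = 3.45×10⁻¹⁰ F.
Q₁ = 7.46×10⁻⁷ C.
Battery connected ⇒ V is held fixed. C₂ = 0.407 C₁ and Q = CV, so Q₂/Q₁ = C₂/C₁ = 0.407.
Q₂ = 0.407 × 7.46×10⁻⁷ = 3.03×10⁻⁷ C.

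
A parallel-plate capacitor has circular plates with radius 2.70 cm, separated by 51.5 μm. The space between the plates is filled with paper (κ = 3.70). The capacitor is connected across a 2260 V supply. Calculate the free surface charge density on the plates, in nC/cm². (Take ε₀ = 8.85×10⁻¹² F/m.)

σ ≈ 144 nC/cm²

A = π(2.70 cm)² = 2.29×10⁻³ m².
C = κε₀A/d = 3.70 × 8.85×10⁻¹² × 2.29×10⁻³ / 5.15×10⁻⁵ = 1.46×10⁻⁹ F.
σ = Q/A = CV/A = 1.46×10⁻⁹ × 2260 / 2.29×10⁻³ = 1.44×10⁻³ C/m².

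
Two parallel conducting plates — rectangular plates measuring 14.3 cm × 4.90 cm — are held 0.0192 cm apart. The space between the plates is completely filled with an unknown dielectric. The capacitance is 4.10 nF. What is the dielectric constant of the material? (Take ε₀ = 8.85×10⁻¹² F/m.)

κ ≈ 12.7

A = 14.3 × 4.90 cm² = 7.01×10⁻³ m².
κ = Cd/(ε₀A) = 4.10×10⁻⁹ × 1.92×10⁻⁴ / (8.85×10⁻¹² × 7.01×10⁻³) = 12.7.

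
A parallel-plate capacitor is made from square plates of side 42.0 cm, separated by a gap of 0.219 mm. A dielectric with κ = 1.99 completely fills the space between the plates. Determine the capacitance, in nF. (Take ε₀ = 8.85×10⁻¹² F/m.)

A = (42.0 cm)² = 0.176 m².
C = κε₀A/d = 1.99 × 8.85×10⁻¹² × 0.176 / 2.19×10⁻⁴ = 1.42×10⁻⁸ F.

14.2 nF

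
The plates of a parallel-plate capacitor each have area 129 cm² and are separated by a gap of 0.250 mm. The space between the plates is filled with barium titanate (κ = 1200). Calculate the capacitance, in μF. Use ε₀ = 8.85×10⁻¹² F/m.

A = 129 cm² = 1.29×10⁻² m².
C = κε₀A/d = 1200 × 8.85×10⁻¹² × 1.29×10⁻² / 2.50×10⁻⁴ = 5.48×10⁻⁷ F.

0.548 μF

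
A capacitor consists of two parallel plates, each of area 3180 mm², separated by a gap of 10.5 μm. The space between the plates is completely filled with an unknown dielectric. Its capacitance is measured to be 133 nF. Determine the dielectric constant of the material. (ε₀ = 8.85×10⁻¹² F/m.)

κ ≈ 49.6

A = 3180 mm² = 3.18×10⁻³ m².
κ = Cd/(ε₀A) = 1.33×10⁻⁷ × 1.05×10⁻⁵ / (8.85×10⁻¹² × 3.18×10⁻³) = 49.6.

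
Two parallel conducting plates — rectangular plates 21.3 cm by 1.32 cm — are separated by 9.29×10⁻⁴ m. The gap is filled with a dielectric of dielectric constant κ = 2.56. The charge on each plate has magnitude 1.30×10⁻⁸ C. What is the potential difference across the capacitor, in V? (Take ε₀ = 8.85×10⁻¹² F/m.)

190 V

A = 21.3 × 1.32 cm² = 2.81×10⁻³ m².
C = κε₀A/d = 2.56 × 8.85×10⁻¹² × 2.81×10⁻³ / 9.29×10⁻⁴ = 6.86×10⁻¹¹ F.
V = Q/C = 1.30×10⁻⁸ / 6.86×10⁻¹¹ = 1.90×10² V.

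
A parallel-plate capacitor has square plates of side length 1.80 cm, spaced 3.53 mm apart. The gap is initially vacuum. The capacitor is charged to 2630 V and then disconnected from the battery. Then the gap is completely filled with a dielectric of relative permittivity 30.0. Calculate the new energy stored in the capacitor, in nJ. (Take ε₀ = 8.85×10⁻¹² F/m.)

A = (1.80 cm)² = 3.24×10⁻⁴ m².
Initially C₁ = ε₀A/d = 8.85×10⁻¹² × 3.24×10⁻⁴ / 3.53×10⁻³ = 8.12×10⁻¹³ F.
U₁ = 2.81×10⁻⁶ J.
Isolated ⇒ Q is held fixed. C₂ = 30.0 C₁ and U = Q²/(2C), so U₂/U₁ = C₁/C₂ = 0.0333.
U₂ = 0.0333 × 2.81×10⁻⁶ = 9.36×10⁻⁸ J.

U ≈ 93.6 nJ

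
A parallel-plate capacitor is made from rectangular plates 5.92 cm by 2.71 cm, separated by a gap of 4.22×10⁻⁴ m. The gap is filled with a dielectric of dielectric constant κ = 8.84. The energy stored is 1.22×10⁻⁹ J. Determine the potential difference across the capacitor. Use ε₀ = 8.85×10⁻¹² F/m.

A = 5.92 × 2.71 cm² = 1.60×10⁻³ m².
C = κε₀A/d = 8.84 × 8.85×10⁻¹² × 1.60×10⁻³ / 4.22×10⁻⁴ = 2.97×10⁻¹⁰ F.
V = √(2U/C) = √(2 × 1.22×10⁻⁹ / 2.97×10⁻¹⁰) = 2.86 V.

V ≈ 2.86 V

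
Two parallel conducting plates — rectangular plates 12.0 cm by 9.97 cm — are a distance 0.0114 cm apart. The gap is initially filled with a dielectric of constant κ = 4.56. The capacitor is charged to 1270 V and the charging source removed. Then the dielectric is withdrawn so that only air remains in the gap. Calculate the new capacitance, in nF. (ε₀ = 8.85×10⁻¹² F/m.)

0.929 nF

A = 12.0 × 9.97 cm² = 1.20×10⁻² m².
Initially C₁ = κε₀A/d = 4.56 × 8.85×10⁻¹² × 1.20×10⁻² / 1.14×10⁻⁴ = 4.24×10⁻⁹ F.
C = κε₀A/d scales with κ, so C₂/C₁ = 1/κ = 1/4.56 = 0.219.
C₂ = 0.219 × 4.24×10⁻⁹ = 9.29×10⁻¹⁰ F.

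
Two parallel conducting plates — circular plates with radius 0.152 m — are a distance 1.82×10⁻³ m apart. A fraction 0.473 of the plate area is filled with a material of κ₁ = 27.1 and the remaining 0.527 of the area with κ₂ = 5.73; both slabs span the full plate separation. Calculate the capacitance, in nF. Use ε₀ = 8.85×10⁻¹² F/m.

C ≈ 5.59 nF

A = π(0.152 m)² = 7.26×10⁻² m².
Side-by-side slabs ⇒ two capacitors in parallel, each spanning the full gap.
C₁ = κ₁ε₀A₁/d = 27.1 × 8.85×10⁻¹² × 3.43×10⁻² / 1.82×10⁻³ = 4.52×10⁻⁹ F.
C₂ = κ₂ε₀A₂/d = 5.73 × 8.85×10⁻¹² × 3.83×10⁻² / 1.82×10⁻³ = 1.07×10⁻⁹ F.
C = C₁ + C₂ = 5.59×10⁻⁹ F.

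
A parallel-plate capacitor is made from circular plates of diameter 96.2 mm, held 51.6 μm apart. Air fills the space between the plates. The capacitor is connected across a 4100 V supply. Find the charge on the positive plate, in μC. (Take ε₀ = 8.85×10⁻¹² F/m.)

A = π(96.2/2 mm)² = 7.27×10⁻³ m².
C = ε₀A/d = 8.85×10⁻¹² × 7.27×10⁻³ / 5.16×10⁻⁵ = 1.25×10⁻⁹ F.
Q = CV = 1.25×10⁻⁹ × 4100 = 5.11×10⁻⁶ C.

5.11 μC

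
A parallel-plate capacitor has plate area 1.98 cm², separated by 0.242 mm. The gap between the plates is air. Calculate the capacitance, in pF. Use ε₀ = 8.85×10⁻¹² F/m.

C ≈ 7.24 pF

A = 1.98 cm² = 1.98×10⁻⁴ m².
C = ε₀A/d = 8.85×10⁻¹² × 1.98×10⁻⁴ / 2.42×10⁻⁴ = 7.24×10⁻¹² F.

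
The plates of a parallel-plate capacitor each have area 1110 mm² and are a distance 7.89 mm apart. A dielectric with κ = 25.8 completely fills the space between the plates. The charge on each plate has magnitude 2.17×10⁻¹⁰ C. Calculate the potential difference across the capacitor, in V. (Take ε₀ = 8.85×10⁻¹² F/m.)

A = 1110 mm² = 1.11×10⁻³ m².
C = κε₀A/d = 25.8 × 8.85×10⁻¹² × 1.11×10⁻³ / 7.89×10⁻³ = 3.21×10⁻¹¹ F.
V = Q/C = 2.17×10⁻¹⁰ / 3.21×10⁻¹¹ = 6.76 V.

6.76 V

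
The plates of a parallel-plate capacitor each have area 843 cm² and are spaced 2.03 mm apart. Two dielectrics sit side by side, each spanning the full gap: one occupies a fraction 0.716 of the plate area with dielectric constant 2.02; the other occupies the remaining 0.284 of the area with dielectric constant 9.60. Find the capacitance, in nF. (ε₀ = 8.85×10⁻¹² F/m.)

A = 843 cm² = 8.43×10⁻² m².
Side-by-side slabs ⇒ two capacitors in parallel, each spanning the full gap.
C₁ = κ₁ε₀A₁/d = 2.02 × 8.85×10⁻¹² × 6.04×10⁻² / 2.03×10⁻³ = 5.32×10⁻¹⁰ F.
C₂ = κ₂ε₀A₂/d = 9.60 × 8.85×10⁻¹² × 2.39×10⁻² / 2.03×10⁻³ = 1.00×10⁻⁹ F.
C = C₁ + C₂ = 1.53×10⁻⁹ F.

C ≈ 1.53 nF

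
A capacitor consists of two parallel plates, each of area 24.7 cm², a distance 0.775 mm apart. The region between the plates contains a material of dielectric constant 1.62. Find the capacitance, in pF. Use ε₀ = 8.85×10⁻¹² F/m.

A = 24.7 cm² = 2.47×10⁻³ m².
C = κε₀A/d = 1.62 × 8.85×10⁻¹² × 2.47×10⁻³ / 7.75×10⁻⁴ = 4.57×10⁻¹¹ F.

C ≈ 45.7 pF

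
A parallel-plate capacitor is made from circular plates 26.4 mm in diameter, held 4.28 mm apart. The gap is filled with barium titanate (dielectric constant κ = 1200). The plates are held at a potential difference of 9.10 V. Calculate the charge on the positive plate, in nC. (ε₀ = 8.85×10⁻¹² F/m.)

A = π(26.4/2 mm)² = 5.47×10⁻⁴ m².
C = κε₀A/d = 1200 × 8.85×10⁻¹² × 5.47×10⁻⁴ / 4.28×10⁻³ = 1.36×10⁻⁹ F.
Q = CV = 1.36×10⁻⁹ × 9.10 = 1.24×10⁻⁸ C.

Q ≈ 12.4 nC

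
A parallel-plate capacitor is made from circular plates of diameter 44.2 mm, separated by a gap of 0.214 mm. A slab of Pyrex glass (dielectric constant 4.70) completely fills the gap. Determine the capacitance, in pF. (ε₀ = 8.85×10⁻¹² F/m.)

A = π(44.2/2 mm)² = 1.53×10⁻³ m².
C = κε₀A/d = 4.70 × 8.85×10⁻¹² × 1.53×10⁻³ / 2.14×10⁻⁴ = 2.98×10⁻¹⁰ F.

298 pF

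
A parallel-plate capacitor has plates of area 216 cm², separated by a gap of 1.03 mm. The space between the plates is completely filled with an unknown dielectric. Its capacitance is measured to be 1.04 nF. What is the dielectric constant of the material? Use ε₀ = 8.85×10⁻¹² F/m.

κ ≈ 5.60

A = 216 cm² = 2.16×10⁻² m².
κ = Cd/(ε₀A) = 1.04×10⁻⁹ × 1.03×10⁻³ / (8.85×10⁻¹² × 2.16×10⁻²) = 5.60.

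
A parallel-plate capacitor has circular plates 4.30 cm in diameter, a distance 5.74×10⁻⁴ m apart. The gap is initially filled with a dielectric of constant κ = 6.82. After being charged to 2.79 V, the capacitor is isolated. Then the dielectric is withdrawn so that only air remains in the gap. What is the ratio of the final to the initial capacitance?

C = κε₀A/d scales with κ, so C₂/C₁ = 1/κ = 1/6.82 = 0.147.

0.147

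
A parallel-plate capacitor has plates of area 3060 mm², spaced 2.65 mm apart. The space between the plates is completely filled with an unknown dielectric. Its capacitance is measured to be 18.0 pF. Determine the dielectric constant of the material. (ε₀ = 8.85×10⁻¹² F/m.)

A = 3060 mm² = 3.06×10⁻³ m².
κ = Cd/(ε₀A) = 1.80×10⁻¹¹ × 2.65×10⁻³ / (8.85×10⁻¹² × 3.06×10⁻³) = 1.76.

1.76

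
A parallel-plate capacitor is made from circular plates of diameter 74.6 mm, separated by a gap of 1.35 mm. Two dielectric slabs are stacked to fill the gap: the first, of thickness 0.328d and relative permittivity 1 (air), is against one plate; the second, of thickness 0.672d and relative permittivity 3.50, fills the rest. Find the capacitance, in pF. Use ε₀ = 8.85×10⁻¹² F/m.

55.1 pF

A = π(74.6/2 mm)² = 4.37×10⁻³ m².
Stacked slabs ⇒ two capacitors in series, each with the full plate area.
C₁ = κ₁ε₀A/d₁ = 1.00 × 8.85×10⁻¹² × 4.37×10⁻³ / 4.43×10⁻⁴ = 8.74×10⁻¹¹ F.
C₂ = κ₂ε₀A/d₂ = 3.50 × 8.85×10⁻¹² × 4.37×10⁻³ / 9.07×10⁻⁴ = 1.49×10⁻¹⁰ F.
C = (1/C₁ + 1/C₂)⁻¹ = 5.51×10⁻¹¹ F.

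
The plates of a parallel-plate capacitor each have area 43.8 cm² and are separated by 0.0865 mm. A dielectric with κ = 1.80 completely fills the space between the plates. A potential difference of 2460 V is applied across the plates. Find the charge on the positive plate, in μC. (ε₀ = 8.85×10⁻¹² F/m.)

1.98 μC

A = 43.8 cm² = 4.38×10⁻³ m².
C = κε₀A/d = 1.80 × 8.85×10⁻¹² × 4.38×10⁻³ / 8.65×10⁻⁵ = 8.07×10⁻¹⁰ F.
Q = CV = 8.07×10⁻¹⁰ × 2460 = 1.98×10⁻⁶ C.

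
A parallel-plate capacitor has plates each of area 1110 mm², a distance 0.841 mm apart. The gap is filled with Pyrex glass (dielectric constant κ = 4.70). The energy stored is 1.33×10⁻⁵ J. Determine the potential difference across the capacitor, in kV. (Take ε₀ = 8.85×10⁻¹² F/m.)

A = 1110 mm² = 1.11×10⁻³ m².
C = κε₀A/d = 4.70 × 8.85×10⁻¹² × 1.11×10⁻³ / 8.41×10⁻⁴ = 5.49×10⁻¹¹ F.
V = √(2U/C) = √(2 × 1.33×10⁻⁵ / 5.49×10⁻¹¹) = 6.96×10² V.

V ≈ 0.696 kV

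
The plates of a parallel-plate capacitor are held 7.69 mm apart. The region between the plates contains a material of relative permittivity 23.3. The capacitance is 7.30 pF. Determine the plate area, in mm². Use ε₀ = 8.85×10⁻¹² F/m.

A = Cd/(κε₀) = 7.30×10⁻¹² × 7.69×10⁻³ / (23.3 × 8.85×10⁻¹²) = 2.72×10⁻⁴ m².

A ≈ 272 mm²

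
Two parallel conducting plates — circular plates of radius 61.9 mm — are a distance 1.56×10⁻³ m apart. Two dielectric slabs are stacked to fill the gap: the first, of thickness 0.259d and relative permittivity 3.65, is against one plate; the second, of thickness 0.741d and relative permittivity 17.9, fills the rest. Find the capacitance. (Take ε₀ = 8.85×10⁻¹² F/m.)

A = π(61.9 mm)² = 1.20×10⁻² m².
Stacked slabs ⇒ two capacitors in series, each with the full plate area.
C₁ = κ₁ε₀A/d₁ = 3.65 × 8.85×10⁻¹² × 1.20×10⁻² / 4.04×10⁻⁴ = 9.62×10⁻¹⁰ F.
C₂ = κ₂ε₀A/d₂ = 17.9 × 8.85×10⁻¹² × 1.20×10⁻² / 1.16×10⁻³ = 1.65×10⁻⁹ F.
C = (1/C₁ + 1/C₂)⁻¹ = 6.08×10⁻¹⁰ F.

0.608 nF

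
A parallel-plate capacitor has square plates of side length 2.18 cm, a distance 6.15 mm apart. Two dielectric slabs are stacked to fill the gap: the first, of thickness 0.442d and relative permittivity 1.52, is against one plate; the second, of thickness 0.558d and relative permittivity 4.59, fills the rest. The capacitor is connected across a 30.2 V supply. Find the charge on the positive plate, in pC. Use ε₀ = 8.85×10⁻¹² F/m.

50.1 pC

A = (2.18 cm)² = 4.75×10⁻⁴ m².
Stacked slabs ⇒ two capacitors in series, each with the full plate area.
C₁ = κ₁ε₀A/d₁ = 1.52 × 8.85×10⁻¹² × 4.75×10⁻⁴ / 2.72×10⁻³ = 2.35×10⁻¹² F.
C₂ = κ₂ε₀A/d₂ = 4.59 × 8.85×10⁻¹² × 4.75×10⁻⁴ / 3.43×10⁻³ = 5.63×10⁻¹² F.
C = (1/C₁ + 1/C₂)⁻¹ = 1.66×10⁻¹² F.
Q = CV = 1.66×10⁻¹² × 30.2 = 5.01×10⁻¹¹ C.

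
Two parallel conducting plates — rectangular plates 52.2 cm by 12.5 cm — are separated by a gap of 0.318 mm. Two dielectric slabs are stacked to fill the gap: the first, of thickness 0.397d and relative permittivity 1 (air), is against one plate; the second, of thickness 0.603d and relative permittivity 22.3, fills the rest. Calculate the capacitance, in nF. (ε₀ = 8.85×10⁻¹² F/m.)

4.28 nF

A = 52.2 × 12.5 cm² = 6.53×10⁻² m².
Stacked slabs ⇒ two capacitors in series, each with the full plate area.
C₁ = κ₁ε₀A/d₁ = 1.00 × 8.85×10⁻¹² × 6.53×10⁻² / 1.26×10⁻⁴ = 4.57×10⁻⁹ F.
C₂ = κ₂ε₀A/d₂ = 22.3 × 8.85×10⁻¹² × 6.53×10⁻² / 1.92×10⁻⁴ = 6.72×10⁻⁸ F.
C = (1/C₁ + 1/C₂)⁻¹ = 4.28×10⁻⁹ F.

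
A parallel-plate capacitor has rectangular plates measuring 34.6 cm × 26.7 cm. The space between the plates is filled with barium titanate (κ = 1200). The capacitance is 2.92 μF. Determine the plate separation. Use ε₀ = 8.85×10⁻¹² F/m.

A = 34.6 × 26.7 cm² = 9.24×10⁻² m².
d = κε₀A/C = 1200 × 8.85×10⁻¹² × 9.24×10⁻² / 2.92×10⁻⁶ = 3.36×10⁻⁴ m.

d ≈ 336 μm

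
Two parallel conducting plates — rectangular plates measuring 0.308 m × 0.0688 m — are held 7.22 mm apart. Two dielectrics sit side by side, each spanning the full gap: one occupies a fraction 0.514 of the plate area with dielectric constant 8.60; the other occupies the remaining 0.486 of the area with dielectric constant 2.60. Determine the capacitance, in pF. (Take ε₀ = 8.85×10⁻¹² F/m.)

A = 0.308 × 0.0688 m² = 2.12×10⁻² m².
Side-by-side slabs ⇒ two capacitors in parallel, each spanning the full gap.
C₁ = κ₁ε₀A₁/d = 8.60 × 8.85×10⁻¹² × 1.09×10⁻² / 7.22×10⁻³ = 1.15×10⁻¹⁰ F.
C₂ = κ₂ε₀A₂/d = 2.60 × 8.85×10⁻¹² × 1.03×10⁻² / 7.22×10⁻³ = 3.28×10⁻¹¹ F.
C = C₁ + C₂ = 1.48×10⁻¹⁰ F.

C ≈ 148 pF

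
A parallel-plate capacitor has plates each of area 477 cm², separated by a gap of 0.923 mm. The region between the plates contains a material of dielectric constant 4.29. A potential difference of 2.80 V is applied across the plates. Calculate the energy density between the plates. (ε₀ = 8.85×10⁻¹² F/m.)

E = V/d = 2.80 / 9.23×10⁻⁴ = 3.03×10³ V/m.
u = ½κε₀E² = ½ × 4.29 × 8.85×10⁻¹² × (3.03×10³)² = 1.75×10⁻⁴ J/m³.

175 μJ/m³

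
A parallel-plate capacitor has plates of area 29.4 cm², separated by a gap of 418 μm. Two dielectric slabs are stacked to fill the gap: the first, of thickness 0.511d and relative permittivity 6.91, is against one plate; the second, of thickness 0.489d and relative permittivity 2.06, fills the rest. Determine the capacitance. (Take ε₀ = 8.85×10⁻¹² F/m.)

A = 29.4 cm² = 2.94×10⁻³ m².
Stacked slabs ⇒ two capacitors in series, each with the full plate area.
C₁ = κ₁ε₀A/d₁ = 6.91 × 8.85×10⁻¹² × 2.94×10⁻³ / 2.14×10⁻⁴ = 8.42×10⁻¹⁰ F.
C₂ = κ₂ε₀A/d₂ = 2.06 × 8.85×10⁻¹² × 2.94×10⁻³ / 2.04×10⁻⁴ = 2.62×10⁻¹⁰ F.
C = (1/C₁ + 1/C₂)⁻¹ = 2.00×10⁻¹⁰ F.

C ≈ 200 pF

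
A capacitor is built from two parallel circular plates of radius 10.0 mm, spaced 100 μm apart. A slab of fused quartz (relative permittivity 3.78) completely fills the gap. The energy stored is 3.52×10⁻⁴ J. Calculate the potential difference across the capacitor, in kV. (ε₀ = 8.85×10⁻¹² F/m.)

V ≈ 2.59 kV

A = π(10.0 mm)² = 3.14×10⁻⁴ m².
C = κε₀A/d = 3.78 × 8.85×10⁻¹² × 3.14×10⁻⁴ / 1.00×10⁻⁴ = 1.05×10⁻¹⁰ F.
V = √(2U/C) = √(2 × 3.52×10⁻⁴ / 1.05×10⁻¹⁰) = 2.59×10³ V.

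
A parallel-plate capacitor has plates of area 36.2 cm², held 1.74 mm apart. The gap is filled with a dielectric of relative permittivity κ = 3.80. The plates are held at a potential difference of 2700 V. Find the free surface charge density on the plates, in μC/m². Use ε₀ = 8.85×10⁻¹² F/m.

σ ≈ 52.2 μC/m²

A = 36.2 cm² = 3.62×10⁻³ m².
C = κε₀A/d = 3.80 × 8.85×10⁻¹² × 3.62×10⁻³ / 1.74×10⁻³ = 7.00×10⁻¹¹ F.
σ = Q/A = CV/A = 7.00×10⁻¹¹ × 2700 / 3.62×10⁻³ = 5.22×10⁻⁵ C/m².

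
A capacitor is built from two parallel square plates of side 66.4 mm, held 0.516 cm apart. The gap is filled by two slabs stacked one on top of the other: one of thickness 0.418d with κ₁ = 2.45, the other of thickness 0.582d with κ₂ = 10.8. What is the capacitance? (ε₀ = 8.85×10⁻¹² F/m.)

33.7 pF

A = (66.4 mm)² = 4.41×10⁻³ m².
Stacked slabs ⇒ two capacitors in series, each with the full plate area.
C₁ = κ₁ε₀A/d₁ = 2.45 × 8.85×10⁻¹² × 4.41×10⁻³ / 2.16×10⁻³ = 4.43×10⁻¹¹ F.
C₂ = κ₂ε₀A/d₂ = 10.8 × 8.85×10⁻¹² × 4.41×10⁻³ / 3.00×10⁻³ = 1.40×10⁻¹⁰ F.
C = (1/C₁ + 1/C₂)⁻¹ = 3.37×10⁻¹¹ F.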